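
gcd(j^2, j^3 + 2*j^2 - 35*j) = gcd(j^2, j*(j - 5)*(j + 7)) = j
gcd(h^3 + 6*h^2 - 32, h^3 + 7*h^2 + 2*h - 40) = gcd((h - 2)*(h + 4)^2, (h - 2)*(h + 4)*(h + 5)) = h^2 + 2*h - 8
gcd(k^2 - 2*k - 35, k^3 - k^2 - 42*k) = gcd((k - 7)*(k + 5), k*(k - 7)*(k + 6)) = k - 7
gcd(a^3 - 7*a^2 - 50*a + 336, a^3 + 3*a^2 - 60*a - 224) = a^2 - a - 56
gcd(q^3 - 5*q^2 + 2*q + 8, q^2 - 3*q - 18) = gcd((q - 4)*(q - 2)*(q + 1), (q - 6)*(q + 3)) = 1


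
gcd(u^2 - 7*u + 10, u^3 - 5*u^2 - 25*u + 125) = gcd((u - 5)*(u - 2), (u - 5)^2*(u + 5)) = u - 5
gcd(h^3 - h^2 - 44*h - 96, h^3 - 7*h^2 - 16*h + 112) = h + 4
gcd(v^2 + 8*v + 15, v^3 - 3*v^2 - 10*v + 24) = v + 3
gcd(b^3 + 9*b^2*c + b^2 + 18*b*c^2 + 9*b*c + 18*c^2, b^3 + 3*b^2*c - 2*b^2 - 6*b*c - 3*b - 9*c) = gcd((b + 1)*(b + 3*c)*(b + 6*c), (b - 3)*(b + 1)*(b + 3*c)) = b^2 + 3*b*c + b + 3*c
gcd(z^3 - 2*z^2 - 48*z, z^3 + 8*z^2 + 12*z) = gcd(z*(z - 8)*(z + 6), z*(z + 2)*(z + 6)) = z^2 + 6*z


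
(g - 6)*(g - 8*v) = g^2 - 8*g*v - 6*g + 48*v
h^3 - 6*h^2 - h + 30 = (h - 5)*(h - 3)*(h + 2)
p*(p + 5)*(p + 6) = p^3 + 11*p^2 + 30*p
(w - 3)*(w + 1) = w^2 - 2*w - 3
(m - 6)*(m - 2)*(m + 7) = m^3 - m^2 - 44*m + 84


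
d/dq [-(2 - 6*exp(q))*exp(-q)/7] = 2*exp(-q)/7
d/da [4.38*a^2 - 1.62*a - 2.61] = 8.76*a - 1.62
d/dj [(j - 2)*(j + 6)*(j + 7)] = 3*j^2 + 22*j + 16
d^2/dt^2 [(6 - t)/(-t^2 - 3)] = 2*(4*t^2*(t - 6) + 3*(2 - t)*(t^2 + 3))/(t^2 + 3)^3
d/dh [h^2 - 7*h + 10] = 2*h - 7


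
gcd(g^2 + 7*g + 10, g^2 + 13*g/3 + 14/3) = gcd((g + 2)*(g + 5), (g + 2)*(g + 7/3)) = g + 2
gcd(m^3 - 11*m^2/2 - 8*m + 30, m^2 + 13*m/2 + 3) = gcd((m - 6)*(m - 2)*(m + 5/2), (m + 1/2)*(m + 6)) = 1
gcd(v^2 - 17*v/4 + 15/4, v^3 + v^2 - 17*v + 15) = v - 3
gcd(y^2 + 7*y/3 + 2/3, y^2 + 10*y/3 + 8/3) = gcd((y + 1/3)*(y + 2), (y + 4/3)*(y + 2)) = y + 2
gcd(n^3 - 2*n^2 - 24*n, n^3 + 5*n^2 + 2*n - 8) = n + 4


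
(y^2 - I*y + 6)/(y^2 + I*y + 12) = (y + 2*I)/(y + 4*I)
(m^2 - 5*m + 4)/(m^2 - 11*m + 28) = (m - 1)/(m - 7)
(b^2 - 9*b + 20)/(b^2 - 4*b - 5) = (b - 4)/(b + 1)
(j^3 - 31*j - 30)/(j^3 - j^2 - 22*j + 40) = (j^2 - 5*j - 6)/(j^2 - 6*j + 8)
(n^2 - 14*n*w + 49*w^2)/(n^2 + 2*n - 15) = (n^2 - 14*n*w + 49*w^2)/(n^2 + 2*n - 15)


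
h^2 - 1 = (h - 1)*(h + 1)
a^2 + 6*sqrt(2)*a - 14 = (a - sqrt(2))*(a + 7*sqrt(2))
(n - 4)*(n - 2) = n^2 - 6*n + 8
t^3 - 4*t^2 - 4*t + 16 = (t - 4)*(t - 2)*(t + 2)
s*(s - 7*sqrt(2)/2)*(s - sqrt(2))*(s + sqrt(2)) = s^4 - 7*sqrt(2)*s^3/2 - 2*s^2 + 7*sqrt(2)*s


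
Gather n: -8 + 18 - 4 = 6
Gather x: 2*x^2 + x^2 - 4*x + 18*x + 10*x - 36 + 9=3*x^2 + 24*x - 27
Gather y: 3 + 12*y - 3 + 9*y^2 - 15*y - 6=9*y^2 - 3*y - 6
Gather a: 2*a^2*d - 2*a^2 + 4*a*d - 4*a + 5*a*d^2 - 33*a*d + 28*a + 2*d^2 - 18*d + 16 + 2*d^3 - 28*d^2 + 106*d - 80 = a^2*(2*d - 2) + a*(5*d^2 - 29*d + 24) + 2*d^3 - 26*d^2 + 88*d - 64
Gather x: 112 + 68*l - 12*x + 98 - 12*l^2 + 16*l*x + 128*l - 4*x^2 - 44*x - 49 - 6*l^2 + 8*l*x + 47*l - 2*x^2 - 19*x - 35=-18*l^2 + 243*l - 6*x^2 + x*(24*l - 75) + 126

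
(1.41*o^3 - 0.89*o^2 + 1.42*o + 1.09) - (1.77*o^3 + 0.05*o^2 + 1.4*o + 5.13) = -0.36*o^3 - 0.94*o^2 + 0.02*o - 4.04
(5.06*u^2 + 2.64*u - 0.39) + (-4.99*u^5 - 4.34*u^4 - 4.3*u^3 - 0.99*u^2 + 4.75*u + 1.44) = -4.99*u^5 - 4.34*u^4 - 4.3*u^3 + 4.07*u^2 + 7.39*u + 1.05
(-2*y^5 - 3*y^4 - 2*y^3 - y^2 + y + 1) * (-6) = 12*y^5 + 18*y^4 + 12*y^3 + 6*y^2 - 6*y - 6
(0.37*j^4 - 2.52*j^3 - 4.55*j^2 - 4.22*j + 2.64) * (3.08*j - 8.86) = 1.1396*j^5 - 11.0398*j^4 + 8.3132*j^3 + 27.3154*j^2 + 45.5204*j - 23.3904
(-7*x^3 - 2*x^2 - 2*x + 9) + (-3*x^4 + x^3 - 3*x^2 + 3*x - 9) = -3*x^4 - 6*x^3 - 5*x^2 + x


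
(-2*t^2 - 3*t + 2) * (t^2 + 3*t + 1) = -2*t^4 - 9*t^3 - 9*t^2 + 3*t + 2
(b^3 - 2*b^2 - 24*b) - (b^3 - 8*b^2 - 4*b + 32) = 6*b^2 - 20*b - 32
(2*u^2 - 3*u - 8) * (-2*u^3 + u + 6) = -4*u^5 + 6*u^4 + 18*u^3 + 9*u^2 - 26*u - 48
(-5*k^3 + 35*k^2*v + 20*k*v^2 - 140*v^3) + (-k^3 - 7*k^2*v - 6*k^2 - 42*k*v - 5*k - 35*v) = -6*k^3 + 28*k^2*v - 6*k^2 + 20*k*v^2 - 42*k*v - 5*k - 140*v^3 - 35*v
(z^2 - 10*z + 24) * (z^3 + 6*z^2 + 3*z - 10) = z^5 - 4*z^4 - 33*z^3 + 104*z^2 + 172*z - 240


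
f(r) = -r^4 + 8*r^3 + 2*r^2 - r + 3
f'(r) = -4*r^3 + 24*r^2 + 4*r - 1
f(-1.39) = -16.96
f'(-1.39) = 50.55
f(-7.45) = -6267.02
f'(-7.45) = 2955.23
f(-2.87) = -234.62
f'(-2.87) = 279.77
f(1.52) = 28.86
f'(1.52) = 46.48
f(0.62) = 4.91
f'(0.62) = 9.75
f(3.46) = 211.54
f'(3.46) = 134.47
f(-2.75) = -202.69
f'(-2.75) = 252.69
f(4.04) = 292.72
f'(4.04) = 143.12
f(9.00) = -573.00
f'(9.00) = -937.00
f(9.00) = -573.00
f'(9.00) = -937.00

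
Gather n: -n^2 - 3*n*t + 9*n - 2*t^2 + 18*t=-n^2 + n*(9 - 3*t) - 2*t^2 + 18*t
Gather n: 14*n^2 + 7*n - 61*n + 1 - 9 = 14*n^2 - 54*n - 8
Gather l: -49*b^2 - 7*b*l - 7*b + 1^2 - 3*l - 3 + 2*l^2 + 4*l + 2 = -49*b^2 - 7*b + 2*l^2 + l*(1 - 7*b)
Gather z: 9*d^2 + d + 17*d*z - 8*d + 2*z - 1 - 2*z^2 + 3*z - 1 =9*d^2 - 7*d - 2*z^2 + z*(17*d + 5) - 2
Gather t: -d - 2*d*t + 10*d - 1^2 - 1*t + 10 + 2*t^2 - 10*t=9*d + 2*t^2 + t*(-2*d - 11) + 9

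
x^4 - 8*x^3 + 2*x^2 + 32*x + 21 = (x - 7)*(x - 3)*(x + 1)^2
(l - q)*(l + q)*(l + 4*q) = l^3 + 4*l^2*q - l*q^2 - 4*q^3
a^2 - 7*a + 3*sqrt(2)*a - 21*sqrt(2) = (a - 7)*(a + 3*sqrt(2))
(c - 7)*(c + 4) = c^2 - 3*c - 28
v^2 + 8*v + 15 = (v + 3)*(v + 5)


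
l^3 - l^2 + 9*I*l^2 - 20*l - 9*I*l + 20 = (l - 1)*(l + 4*I)*(l + 5*I)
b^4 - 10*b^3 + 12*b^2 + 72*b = b*(b - 6)^2*(b + 2)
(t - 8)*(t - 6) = t^2 - 14*t + 48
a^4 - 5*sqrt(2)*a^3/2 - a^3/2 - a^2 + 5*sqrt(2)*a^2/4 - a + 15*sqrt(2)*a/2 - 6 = (a - 2)*(a + 3/2)*(a - 2*sqrt(2))*(a - sqrt(2)/2)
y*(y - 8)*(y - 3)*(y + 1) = y^4 - 10*y^3 + 13*y^2 + 24*y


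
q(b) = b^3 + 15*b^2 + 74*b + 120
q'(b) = 3*b^2 + 30*b + 74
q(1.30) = 243.75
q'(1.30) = 118.07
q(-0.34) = 96.53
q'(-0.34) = 64.15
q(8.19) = 2281.55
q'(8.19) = 520.93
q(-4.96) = -0.04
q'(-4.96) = -1.00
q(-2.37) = 15.56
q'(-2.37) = 19.75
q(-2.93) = 6.80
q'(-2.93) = 11.85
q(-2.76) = 9.00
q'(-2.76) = 14.05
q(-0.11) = 112.04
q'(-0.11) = 70.74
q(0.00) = 120.00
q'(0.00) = 74.00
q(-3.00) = 6.00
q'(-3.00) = 11.00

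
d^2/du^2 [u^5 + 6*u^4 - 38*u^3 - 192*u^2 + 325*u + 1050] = 20*u^3 + 72*u^2 - 228*u - 384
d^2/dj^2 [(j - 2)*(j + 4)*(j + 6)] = 6*j + 16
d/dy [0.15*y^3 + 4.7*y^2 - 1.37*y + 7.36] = 0.45*y^2 + 9.4*y - 1.37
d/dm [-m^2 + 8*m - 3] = 8 - 2*m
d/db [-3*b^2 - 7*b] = -6*b - 7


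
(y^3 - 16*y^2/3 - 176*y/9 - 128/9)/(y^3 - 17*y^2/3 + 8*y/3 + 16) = (3*y^2 - 20*y - 32)/(3*(y^2 - 7*y + 12))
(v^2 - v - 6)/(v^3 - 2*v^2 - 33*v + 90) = (v + 2)/(v^2 + v - 30)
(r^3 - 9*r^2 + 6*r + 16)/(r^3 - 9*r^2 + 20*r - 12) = (r^2 - 7*r - 8)/(r^2 - 7*r + 6)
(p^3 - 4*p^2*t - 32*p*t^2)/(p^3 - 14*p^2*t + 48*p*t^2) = (p + 4*t)/(p - 6*t)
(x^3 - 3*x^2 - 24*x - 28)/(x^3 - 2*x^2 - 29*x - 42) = (x + 2)/(x + 3)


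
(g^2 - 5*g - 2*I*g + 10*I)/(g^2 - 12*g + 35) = (g - 2*I)/(g - 7)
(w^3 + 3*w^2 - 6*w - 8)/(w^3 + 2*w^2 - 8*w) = (w + 1)/w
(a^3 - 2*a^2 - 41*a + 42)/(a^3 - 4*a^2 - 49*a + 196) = (a^2 + 5*a - 6)/(a^2 + 3*a - 28)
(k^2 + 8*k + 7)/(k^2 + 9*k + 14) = (k + 1)/(k + 2)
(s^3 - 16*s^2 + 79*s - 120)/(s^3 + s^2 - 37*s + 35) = (s^2 - 11*s + 24)/(s^2 + 6*s - 7)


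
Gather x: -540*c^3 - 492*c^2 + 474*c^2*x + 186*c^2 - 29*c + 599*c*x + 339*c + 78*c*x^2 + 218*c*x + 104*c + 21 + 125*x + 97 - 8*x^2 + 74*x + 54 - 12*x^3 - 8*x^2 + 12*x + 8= -540*c^3 - 306*c^2 + 414*c - 12*x^3 + x^2*(78*c - 16) + x*(474*c^2 + 817*c + 211) + 180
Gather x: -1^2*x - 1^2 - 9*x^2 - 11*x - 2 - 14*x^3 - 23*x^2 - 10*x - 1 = -14*x^3 - 32*x^2 - 22*x - 4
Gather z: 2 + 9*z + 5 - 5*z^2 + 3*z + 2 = -5*z^2 + 12*z + 9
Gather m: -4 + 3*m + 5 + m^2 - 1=m^2 + 3*m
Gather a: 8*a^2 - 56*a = 8*a^2 - 56*a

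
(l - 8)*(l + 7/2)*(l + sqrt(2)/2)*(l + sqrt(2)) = l^4 - 9*l^3/2 + 3*sqrt(2)*l^3/2 - 27*l^2 - 27*sqrt(2)*l^2/4 - 42*sqrt(2)*l - 9*l/2 - 28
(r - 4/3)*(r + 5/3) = r^2 + r/3 - 20/9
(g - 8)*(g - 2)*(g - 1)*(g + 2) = g^4 - 9*g^3 + 4*g^2 + 36*g - 32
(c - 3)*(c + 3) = c^2 - 9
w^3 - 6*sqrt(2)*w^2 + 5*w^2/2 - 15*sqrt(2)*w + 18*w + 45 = (w + 5/2)*(w - 3*sqrt(2))^2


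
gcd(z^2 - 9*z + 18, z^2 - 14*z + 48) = z - 6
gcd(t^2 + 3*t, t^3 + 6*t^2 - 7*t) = t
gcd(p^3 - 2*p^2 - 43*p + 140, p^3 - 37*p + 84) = p^2 + 3*p - 28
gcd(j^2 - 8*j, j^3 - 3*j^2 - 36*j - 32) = j - 8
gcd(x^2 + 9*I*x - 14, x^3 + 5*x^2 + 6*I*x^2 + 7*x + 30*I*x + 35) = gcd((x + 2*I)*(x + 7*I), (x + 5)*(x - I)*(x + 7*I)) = x + 7*I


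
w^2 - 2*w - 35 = (w - 7)*(w + 5)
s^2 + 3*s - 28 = (s - 4)*(s + 7)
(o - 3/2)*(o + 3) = o^2 + 3*o/2 - 9/2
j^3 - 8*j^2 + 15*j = j*(j - 5)*(j - 3)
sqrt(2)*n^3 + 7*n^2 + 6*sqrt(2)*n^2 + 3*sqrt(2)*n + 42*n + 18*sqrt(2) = (n + 6)*(n + 3*sqrt(2))*(sqrt(2)*n + 1)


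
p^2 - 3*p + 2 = (p - 2)*(p - 1)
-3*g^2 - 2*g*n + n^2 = (-3*g + n)*(g + n)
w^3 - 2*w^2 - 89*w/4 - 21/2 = (w - 6)*(w + 1/2)*(w + 7/2)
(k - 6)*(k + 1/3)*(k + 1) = k^3 - 14*k^2/3 - 23*k/3 - 2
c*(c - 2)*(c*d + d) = c^3*d - c^2*d - 2*c*d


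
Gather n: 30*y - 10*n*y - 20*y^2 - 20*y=-10*n*y - 20*y^2 + 10*y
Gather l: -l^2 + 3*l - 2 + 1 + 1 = -l^2 + 3*l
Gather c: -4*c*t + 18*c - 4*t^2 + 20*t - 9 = c*(18 - 4*t) - 4*t^2 + 20*t - 9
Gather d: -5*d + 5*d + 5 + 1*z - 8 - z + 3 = 0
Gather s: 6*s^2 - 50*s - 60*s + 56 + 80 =6*s^2 - 110*s + 136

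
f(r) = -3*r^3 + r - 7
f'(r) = 1 - 9*r^2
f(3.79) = -166.53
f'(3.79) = -128.28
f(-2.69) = 48.71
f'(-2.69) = -64.12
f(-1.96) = 13.63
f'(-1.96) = -33.57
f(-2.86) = 60.32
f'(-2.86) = -72.62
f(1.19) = -10.87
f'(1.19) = -11.74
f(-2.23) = 24.04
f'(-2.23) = -43.76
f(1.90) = -25.68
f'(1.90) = -31.49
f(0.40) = -6.79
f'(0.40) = -0.44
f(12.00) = -5179.00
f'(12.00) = -1295.00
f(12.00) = -5179.00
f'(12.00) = -1295.00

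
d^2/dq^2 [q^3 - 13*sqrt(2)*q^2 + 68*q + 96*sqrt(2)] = 6*q - 26*sqrt(2)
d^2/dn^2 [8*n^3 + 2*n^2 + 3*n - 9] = 48*n + 4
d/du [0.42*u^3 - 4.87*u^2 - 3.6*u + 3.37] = 1.26*u^2 - 9.74*u - 3.6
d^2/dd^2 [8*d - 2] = 0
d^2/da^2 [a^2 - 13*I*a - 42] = 2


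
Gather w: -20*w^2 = -20*w^2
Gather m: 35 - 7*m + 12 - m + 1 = 48 - 8*m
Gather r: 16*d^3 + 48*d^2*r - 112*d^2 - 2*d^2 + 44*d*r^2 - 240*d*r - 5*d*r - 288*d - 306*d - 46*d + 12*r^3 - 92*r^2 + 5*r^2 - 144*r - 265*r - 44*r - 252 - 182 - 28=16*d^3 - 114*d^2 - 640*d + 12*r^3 + r^2*(44*d - 87) + r*(48*d^2 - 245*d - 453) - 462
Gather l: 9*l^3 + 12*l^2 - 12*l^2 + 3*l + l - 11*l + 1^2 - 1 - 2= 9*l^3 - 7*l - 2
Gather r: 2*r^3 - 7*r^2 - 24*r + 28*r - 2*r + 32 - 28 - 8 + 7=2*r^3 - 7*r^2 + 2*r + 3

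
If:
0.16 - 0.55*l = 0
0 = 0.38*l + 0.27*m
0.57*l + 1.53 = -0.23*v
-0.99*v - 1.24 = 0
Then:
No Solution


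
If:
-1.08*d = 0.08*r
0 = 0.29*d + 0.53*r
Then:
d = 0.00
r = 0.00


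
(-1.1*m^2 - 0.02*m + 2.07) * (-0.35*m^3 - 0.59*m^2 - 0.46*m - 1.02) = 0.385*m^5 + 0.656*m^4 - 0.2067*m^3 - 0.0900999999999997*m^2 - 0.9318*m - 2.1114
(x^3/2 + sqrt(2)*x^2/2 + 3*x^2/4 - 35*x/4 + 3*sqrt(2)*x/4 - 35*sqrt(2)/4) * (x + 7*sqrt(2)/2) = x^4/2 + 3*x^3/4 + 9*sqrt(2)*x^3/4 - 21*x^2/4 + 27*sqrt(2)*x^2/8 - 315*sqrt(2)*x/8 + 21*x/4 - 245/4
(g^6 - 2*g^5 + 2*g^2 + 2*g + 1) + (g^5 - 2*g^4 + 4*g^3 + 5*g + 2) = g^6 - g^5 - 2*g^4 + 4*g^3 + 2*g^2 + 7*g + 3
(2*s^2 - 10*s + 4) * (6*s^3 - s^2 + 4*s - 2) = 12*s^5 - 62*s^4 + 42*s^3 - 48*s^2 + 36*s - 8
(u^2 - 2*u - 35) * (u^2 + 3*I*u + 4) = u^4 - 2*u^3 + 3*I*u^3 - 31*u^2 - 6*I*u^2 - 8*u - 105*I*u - 140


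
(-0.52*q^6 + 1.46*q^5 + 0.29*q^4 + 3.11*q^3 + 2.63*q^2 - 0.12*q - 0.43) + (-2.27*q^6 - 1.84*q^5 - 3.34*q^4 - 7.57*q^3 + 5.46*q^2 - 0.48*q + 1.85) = -2.79*q^6 - 0.38*q^5 - 3.05*q^4 - 4.46*q^3 + 8.09*q^2 - 0.6*q + 1.42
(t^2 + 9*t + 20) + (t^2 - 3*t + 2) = 2*t^2 + 6*t + 22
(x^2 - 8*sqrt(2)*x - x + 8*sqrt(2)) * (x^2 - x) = x^4 - 8*sqrt(2)*x^3 - 2*x^3 + x^2 + 16*sqrt(2)*x^2 - 8*sqrt(2)*x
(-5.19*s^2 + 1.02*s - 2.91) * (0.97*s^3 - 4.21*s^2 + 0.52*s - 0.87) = -5.0343*s^5 + 22.8393*s^4 - 9.8157*s^3 + 17.2968*s^2 - 2.4006*s + 2.5317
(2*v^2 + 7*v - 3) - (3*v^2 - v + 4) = -v^2 + 8*v - 7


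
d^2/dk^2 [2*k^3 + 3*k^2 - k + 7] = 12*k + 6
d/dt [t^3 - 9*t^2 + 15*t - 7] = 3*t^2 - 18*t + 15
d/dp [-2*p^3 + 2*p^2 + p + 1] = -6*p^2 + 4*p + 1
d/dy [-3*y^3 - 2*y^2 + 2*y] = -9*y^2 - 4*y + 2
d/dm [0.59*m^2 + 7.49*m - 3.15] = 1.18*m + 7.49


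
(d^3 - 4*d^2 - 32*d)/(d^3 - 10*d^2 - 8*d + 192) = d/(d - 6)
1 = 1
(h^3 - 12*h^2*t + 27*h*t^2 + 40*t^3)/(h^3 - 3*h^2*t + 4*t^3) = (h^2 - 13*h*t + 40*t^2)/(h^2 - 4*h*t + 4*t^2)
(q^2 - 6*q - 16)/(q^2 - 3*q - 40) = (q + 2)/(q + 5)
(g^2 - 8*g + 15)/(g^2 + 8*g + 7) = (g^2 - 8*g + 15)/(g^2 + 8*g + 7)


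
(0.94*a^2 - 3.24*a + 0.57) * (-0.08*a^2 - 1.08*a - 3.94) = -0.0752*a^4 - 0.756*a^3 - 0.249999999999999*a^2 + 12.15*a - 2.2458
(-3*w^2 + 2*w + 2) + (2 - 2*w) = 4 - 3*w^2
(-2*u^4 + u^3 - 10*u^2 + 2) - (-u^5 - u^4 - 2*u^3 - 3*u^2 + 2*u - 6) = u^5 - u^4 + 3*u^3 - 7*u^2 - 2*u + 8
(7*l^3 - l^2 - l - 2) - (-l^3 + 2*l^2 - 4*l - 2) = 8*l^3 - 3*l^2 + 3*l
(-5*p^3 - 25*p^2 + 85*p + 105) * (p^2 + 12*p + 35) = -5*p^5 - 85*p^4 - 390*p^3 + 250*p^2 + 4235*p + 3675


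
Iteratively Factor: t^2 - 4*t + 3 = (t - 1)*(t - 3)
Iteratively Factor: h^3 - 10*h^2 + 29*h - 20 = (h - 1)*(h^2 - 9*h + 20) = (h - 4)*(h - 1)*(h - 5)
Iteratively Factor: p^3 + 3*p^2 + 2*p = (p + 1)*(p^2 + 2*p) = p*(p + 1)*(p + 2)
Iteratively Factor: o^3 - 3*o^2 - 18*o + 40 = (o - 5)*(o^2 + 2*o - 8) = (o - 5)*(o - 2)*(o + 4)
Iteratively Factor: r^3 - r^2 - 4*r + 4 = (r + 2)*(r^2 - 3*r + 2) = (r - 1)*(r + 2)*(r - 2)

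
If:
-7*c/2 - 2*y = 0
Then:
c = -4*y/7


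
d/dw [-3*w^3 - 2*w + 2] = -9*w^2 - 2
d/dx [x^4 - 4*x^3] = 4*x^2*(x - 3)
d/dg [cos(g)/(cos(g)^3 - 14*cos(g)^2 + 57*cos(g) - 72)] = 2*(cos(g)^2 - 4*cos(g) - 12)*sin(g)/((cos(g) - 8)^2*(cos(g) - 3)^3)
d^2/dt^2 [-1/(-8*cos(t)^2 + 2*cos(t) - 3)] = 2*(128*sin(t)^4 - 18*sin(t)^2 + 33*cos(t) - 6*cos(3*t) - 90)/(8*sin(t)^2 + 2*cos(t) - 11)^3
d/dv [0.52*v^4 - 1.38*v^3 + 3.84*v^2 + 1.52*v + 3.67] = 2.08*v^3 - 4.14*v^2 + 7.68*v + 1.52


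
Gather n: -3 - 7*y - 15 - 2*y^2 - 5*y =-2*y^2 - 12*y - 18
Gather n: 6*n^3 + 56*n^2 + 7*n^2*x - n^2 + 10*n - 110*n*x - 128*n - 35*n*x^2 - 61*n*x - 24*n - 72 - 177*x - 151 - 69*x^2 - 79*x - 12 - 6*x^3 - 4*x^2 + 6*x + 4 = 6*n^3 + n^2*(7*x + 55) + n*(-35*x^2 - 171*x - 142) - 6*x^3 - 73*x^2 - 250*x - 231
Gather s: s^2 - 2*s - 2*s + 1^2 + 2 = s^2 - 4*s + 3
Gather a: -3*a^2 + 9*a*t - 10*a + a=-3*a^2 + a*(9*t - 9)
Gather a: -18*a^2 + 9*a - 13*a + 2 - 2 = -18*a^2 - 4*a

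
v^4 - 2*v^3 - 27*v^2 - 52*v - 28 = (v - 7)*(v + 1)*(v + 2)^2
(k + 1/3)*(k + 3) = k^2 + 10*k/3 + 1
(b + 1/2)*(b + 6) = b^2 + 13*b/2 + 3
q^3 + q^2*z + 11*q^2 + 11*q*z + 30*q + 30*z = (q + 5)*(q + 6)*(q + z)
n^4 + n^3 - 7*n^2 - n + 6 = (n - 2)*(n - 1)*(n + 1)*(n + 3)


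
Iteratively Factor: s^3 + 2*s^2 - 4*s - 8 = (s - 2)*(s^2 + 4*s + 4) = (s - 2)*(s + 2)*(s + 2)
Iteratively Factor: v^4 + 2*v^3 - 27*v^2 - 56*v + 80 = (v - 5)*(v^3 + 7*v^2 + 8*v - 16) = (v - 5)*(v - 1)*(v^2 + 8*v + 16) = (v - 5)*(v - 1)*(v + 4)*(v + 4)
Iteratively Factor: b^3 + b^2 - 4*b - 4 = (b - 2)*(b^2 + 3*b + 2) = (b - 2)*(b + 2)*(b + 1)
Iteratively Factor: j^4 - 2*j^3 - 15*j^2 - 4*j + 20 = (j + 2)*(j^3 - 4*j^2 - 7*j + 10) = (j + 2)^2*(j^2 - 6*j + 5) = (j - 5)*(j + 2)^2*(j - 1)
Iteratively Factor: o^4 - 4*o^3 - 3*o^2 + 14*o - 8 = (o - 4)*(o^3 - 3*o + 2) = (o - 4)*(o + 2)*(o^2 - 2*o + 1) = (o - 4)*(o - 1)*(o + 2)*(o - 1)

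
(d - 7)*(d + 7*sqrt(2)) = d^2 - 7*d + 7*sqrt(2)*d - 49*sqrt(2)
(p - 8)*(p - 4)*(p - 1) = p^3 - 13*p^2 + 44*p - 32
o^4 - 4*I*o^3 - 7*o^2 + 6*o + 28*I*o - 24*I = (o - 2)*(o - 1)*(o + 3)*(o - 4*I)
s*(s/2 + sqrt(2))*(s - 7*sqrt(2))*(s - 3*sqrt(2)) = s^4/2 - 4*sqrt(2)*s^3 + s^2 + 42*sqrt(2)*s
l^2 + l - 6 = (l - 2)*(l + 3)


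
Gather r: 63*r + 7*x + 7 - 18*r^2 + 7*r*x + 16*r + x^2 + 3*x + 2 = -18*r^2 + r*(7*x + 79) + x^2 + 10*x + 9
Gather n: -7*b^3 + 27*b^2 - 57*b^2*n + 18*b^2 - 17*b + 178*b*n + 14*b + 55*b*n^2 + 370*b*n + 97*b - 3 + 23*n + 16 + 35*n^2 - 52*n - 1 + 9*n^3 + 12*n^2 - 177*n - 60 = -7*b^3 + 45*b^2 + 94*b + 9*n^3 + n^2*(55*b + 47) + n*(-57*b^2 + 548*b - 206) - 48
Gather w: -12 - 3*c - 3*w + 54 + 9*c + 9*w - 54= 6*c + 6*w - 12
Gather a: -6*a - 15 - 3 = -6*a - 18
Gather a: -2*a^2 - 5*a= -2*a^2 - 5*a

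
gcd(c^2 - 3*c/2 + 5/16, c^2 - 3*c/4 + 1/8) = c - 1/4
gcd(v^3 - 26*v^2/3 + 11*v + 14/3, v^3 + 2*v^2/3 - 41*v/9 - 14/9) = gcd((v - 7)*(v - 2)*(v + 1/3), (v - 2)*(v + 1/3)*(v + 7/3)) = v^2 - 5*v/3 - 2/3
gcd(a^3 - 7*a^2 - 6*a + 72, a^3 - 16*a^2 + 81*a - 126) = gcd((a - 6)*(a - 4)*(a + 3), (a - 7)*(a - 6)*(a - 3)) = a - 6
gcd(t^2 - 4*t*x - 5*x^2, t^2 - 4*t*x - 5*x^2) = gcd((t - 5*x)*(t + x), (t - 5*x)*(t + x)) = -t^2 + 4*t*x + 5*x^2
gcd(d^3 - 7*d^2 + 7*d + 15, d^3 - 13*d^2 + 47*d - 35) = d - 5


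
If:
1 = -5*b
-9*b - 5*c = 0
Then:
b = -1/5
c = 9/25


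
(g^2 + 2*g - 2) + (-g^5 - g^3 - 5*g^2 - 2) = -g^5 - g^3 - 4*g^2 + 2*g - 4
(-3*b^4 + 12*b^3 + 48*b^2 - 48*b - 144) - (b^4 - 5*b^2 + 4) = -4*b^4 + 12*b^3 + 53*b^2 - 48*b - 148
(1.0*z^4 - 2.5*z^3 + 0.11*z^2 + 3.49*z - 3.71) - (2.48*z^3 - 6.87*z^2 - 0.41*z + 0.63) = 1.0*z^4 - 4.98*z^3 + 6.98*z^2 + 3.9*z - 4.34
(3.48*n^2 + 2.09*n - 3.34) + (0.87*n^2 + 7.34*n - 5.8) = 4.35*n^2 + 9.43*n - 9.14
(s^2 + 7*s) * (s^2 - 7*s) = s^4 - 49*s^2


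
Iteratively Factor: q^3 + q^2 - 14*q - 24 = (q + 3)*(q^2 - 2*q - 8) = (q - 4)*(q + 3)*(q + 2)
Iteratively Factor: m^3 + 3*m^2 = (m)*(m^2 + 3*m) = m^2*(m + 3)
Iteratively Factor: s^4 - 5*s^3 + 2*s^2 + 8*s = (s)*(s^3 - 5*s^2 + 2*s + 8) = s*(s + 1)*(s^2 - 6*s + 8) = s*(s - 4)*(s + 1)*(s - 2)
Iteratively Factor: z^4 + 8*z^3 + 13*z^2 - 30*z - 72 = (z + 3)*(z^3 + 5*z^2 - 2*z - 24) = (z - 2)*(z + 3)*(z^2 + 7*z + 12) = (z - 2)*(z + 3)^2*(z + 4)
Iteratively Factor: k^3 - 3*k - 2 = (k - 2)*(k^2 + 2*k + 1) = (k - 2)*(k + 1)*(k + 1)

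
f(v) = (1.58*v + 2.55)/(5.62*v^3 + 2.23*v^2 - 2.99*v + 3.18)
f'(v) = (1.58*v + 2.55)*(-16.86*v^2 - 4.46*v + 2.99)/(5.62*v^3 + 2.23*v^2 - 2.99*v + 3.18)^2 + 1.58/(5.62*v^3 + 2.23*v^2 - 2.99*v + 3.18) = (-17.7592*v^3 - 46.5164*v^2 - 11.373*v + 12.6489)/(31.5844*v^6 + 25.0652*v^5 - 28.6347*v^4 + 22.4078*v^3 + 23.1229*v^2 - 19.0164*v + 10.1124)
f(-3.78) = 0.01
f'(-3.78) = 0.01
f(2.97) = 0.04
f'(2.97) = -0.03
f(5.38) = 0.01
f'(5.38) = -0.00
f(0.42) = 1.18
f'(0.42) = -0.22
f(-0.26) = 0.53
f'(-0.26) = 0.79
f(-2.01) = 0.02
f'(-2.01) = -0.01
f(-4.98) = 0.01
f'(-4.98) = 0.00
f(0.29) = 1.14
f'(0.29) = 0.72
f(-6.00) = 0.01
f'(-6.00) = 0.00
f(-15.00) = 0.00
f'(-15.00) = 0.00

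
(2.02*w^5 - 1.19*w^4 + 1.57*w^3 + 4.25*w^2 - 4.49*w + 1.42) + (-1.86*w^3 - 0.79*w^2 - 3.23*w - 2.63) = 2.02*w^5 - 1.19*w^4 - 0.29*w^3 + 3.46*w^2 - 7.72*w - 1.21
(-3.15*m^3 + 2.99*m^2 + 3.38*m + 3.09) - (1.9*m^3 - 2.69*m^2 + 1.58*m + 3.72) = -5.05*m^3 + 5.68*m^2 + 1.8*m - 0.63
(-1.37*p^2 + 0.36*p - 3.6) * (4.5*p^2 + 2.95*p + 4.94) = -6.165*p^4 - 2.4215*p^3 - 21.9058*p^2 - 8.8416*p - 17.784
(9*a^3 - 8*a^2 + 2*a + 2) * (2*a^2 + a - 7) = 18*a^5 - 7*a^4 - 67*a^3 + 62*a^2 - 12*a - 14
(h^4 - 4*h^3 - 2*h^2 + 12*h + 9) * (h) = h^5 - 4*h^4 - 2*h^3 + 12*h^2 + 9*h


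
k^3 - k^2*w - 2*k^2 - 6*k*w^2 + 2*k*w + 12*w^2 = (k - 2)*(k - 3*w)*(k + 2*w)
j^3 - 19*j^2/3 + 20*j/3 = j*(j - 5)*(j - 4/3)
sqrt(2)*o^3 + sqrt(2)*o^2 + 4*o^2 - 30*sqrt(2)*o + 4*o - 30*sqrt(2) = (o - 3*sqrt(2))*(o + 5*sqrt(2))*(sqrt(2)*o + sqrt(2))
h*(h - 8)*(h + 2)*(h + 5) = h^4 - h^3 - 46*h^2 - 80*h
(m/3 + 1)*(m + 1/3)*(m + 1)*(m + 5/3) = m^4/3 + 2*m^3 + 104*m^2/27 + 74*m/27 + 5/9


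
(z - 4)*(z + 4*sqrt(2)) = z^2 - 4*z + 4*sqrt(2)*z - 16*sqrt(2)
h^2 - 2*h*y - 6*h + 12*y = (h - 6)*(h - 2*y)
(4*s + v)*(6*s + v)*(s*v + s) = 24*s^3*v + 24*s^3 + 10*s^2*v^2 + 10*s^2*v + s*v^3 + s*v^2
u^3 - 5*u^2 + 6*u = u*(u - 3)*(u - 2)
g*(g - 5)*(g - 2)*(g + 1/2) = g^4 - 13*g^3/2 + 13*g^2/2 + 5*g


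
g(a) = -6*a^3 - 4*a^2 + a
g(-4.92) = 612.83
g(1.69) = -38.70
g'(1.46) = -49.05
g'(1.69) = -63.93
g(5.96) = -1406.38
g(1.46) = -25.74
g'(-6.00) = -599.00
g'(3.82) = -292.22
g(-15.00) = 19335.00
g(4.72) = -715.32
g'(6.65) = -848.20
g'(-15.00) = -3929.00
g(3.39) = -276.33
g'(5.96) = -686.07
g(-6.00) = 1146.00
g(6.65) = -1934.72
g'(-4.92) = -395.36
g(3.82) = -389.01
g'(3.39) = -232.98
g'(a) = -18*a^2 - 8*a + 1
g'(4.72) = -437.77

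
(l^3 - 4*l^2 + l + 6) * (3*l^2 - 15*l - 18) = 3*l^5 - 27*l^4 + 45*l^3 + 75*l^2 - 108*l - 108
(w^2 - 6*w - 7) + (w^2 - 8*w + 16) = 2*w^2 - 14*w + 9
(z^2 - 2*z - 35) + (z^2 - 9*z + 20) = 2*z^2 - 11*z - 15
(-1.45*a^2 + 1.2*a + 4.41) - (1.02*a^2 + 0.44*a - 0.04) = -2.47*a^2 + 0.76*a + 4.45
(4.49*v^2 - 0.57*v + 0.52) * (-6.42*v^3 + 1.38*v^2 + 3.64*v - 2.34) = -28.8258*v^5 + 9.8556*v^4 + 12.2186*v^3 - 11.8638*v^2 + 3.2266*v - 1.2168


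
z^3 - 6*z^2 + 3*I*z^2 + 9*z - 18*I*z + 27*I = (z - 3)^2*(z + 3*I)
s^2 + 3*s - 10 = (s - 2)*(s + 5)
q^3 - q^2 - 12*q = q*(q - 4)*(q + 3)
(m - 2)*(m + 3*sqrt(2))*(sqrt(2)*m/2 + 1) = sqrt(2)*m^3/2 - sqrt(2)*m^2 + 4*m^2 - 8*m + 3*sqrt(2)*m - 6*sqrt(2)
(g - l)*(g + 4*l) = g^2 + 3*g*l - 4*l^2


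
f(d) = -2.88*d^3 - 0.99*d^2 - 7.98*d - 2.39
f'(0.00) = -7.98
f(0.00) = -2.39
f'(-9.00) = -690.00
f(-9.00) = 2088.76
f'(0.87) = -16.24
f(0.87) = -11.98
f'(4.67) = -205.66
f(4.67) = -354.57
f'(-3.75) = -122.06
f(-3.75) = 165.49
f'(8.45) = -641.63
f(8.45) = -1878.16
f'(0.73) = -14.03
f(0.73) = -9.86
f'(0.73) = -14.03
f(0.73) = -9.86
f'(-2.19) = -45.08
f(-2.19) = 40.59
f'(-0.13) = -7.87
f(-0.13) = -1.36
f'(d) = -8.64*d^2 - 1.98*d - 7.98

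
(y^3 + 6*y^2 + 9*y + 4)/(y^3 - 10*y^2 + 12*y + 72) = (y^3 + 6*y^2 + 9*y + 4)/(y^3 - 10*y^2 + 12*y + 72)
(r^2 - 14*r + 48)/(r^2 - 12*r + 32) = (r - 6)/(r - 4)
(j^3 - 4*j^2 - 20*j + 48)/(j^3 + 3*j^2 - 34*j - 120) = (j - 2)/(j + 5)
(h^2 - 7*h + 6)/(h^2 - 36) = (h - 1)/(h + 6)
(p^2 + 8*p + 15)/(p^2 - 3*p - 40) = (p + 3)/(p - 8)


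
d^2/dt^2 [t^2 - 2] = 2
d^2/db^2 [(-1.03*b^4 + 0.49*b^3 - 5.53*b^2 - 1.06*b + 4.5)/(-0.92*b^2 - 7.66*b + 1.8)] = (1.743584*b^6 + 43.551696*b^5 + 352.381128*b^4 - 362.498872*b^3 + 112.6764*b^2 - 189.26784*b - 477.91944)/(0.778688*b^6 + 19.450272*b^5 + 157.374096*b^4 + 373.345336*b^3 - 307.90584*b^2 + 74.4552*b - 5.832)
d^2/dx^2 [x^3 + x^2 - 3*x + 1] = 6*x + 2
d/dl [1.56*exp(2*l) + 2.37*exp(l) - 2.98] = (3.12*exp(l) + 2.37)*exp(l)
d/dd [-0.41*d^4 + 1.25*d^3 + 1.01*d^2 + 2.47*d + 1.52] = -1.64*d^3 + 3.75*d^2 + 2.02*d + 2.47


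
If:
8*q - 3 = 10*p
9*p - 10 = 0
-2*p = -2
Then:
No Solution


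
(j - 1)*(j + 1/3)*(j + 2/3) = j^3 - 7*j/9 - 2/9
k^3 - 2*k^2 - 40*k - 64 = (k - 8)*(k + 2)*(k + 4)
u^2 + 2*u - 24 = (u - 4)*(u + 6)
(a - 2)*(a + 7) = a^2 + 5*a - 14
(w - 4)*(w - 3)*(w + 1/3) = w^3 - 20*w^2/3 + 29*w/3 + 4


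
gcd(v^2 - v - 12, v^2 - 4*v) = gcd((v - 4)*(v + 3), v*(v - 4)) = v - 4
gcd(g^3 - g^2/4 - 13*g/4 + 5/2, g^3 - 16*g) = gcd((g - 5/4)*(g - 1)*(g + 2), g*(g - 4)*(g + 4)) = 1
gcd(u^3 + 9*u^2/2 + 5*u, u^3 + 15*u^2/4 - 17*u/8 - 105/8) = u + 5/2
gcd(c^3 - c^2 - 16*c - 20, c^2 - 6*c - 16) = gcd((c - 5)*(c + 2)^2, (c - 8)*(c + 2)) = c + 2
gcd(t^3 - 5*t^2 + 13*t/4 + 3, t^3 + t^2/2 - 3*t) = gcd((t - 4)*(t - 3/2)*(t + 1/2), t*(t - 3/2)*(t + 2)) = t - 3/2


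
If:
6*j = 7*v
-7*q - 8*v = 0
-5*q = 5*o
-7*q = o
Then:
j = 0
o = 0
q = 0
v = 0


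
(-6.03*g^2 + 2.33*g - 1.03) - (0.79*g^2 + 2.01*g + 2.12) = -6.82*g^2 + 0.32*g - 3.15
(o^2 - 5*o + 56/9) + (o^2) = 2*o^2 - 5*o + 56/9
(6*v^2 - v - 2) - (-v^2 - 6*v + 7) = 7*v^2 + 5*v - 9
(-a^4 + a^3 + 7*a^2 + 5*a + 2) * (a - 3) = -a^5 + 4*a^4 + 4*a^3 - 16*a^2 - 13*a - 6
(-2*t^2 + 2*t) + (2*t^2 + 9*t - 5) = 11*t - 5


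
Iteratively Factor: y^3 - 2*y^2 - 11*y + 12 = (y + 3)*(y^2 - 5*y + 4) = (y - 1)*(y + 3)*(y - 4)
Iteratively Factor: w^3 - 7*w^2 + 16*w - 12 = (w - 2)*(w^2 - 5*w + 6) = (w - 2)^2*(w - 3)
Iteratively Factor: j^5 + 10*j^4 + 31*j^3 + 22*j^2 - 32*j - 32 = (j - 1)*(j^4 + 11*j^3 + 42*j^2 + 64*j + 32) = (j - 1)*(j + 4)*(j^3 + 7*j^2 + 14*j + 8) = (j - 1)*(j + 1)*(j + 4)*(j^2 + 6*j + 8) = (j - 1)*(j + 1)*(j + 4)^2*(j + 2)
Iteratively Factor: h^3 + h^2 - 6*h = (h + 3)*(h^2 - 2*h) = h*(h + 3)*(h - 2)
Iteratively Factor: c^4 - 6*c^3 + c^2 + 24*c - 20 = (c + 2)*(c^3 - 8*c^2 + 17*c - 10) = (c - 2)*(c + 2)*(c^2 - 6*c + 5) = (c - 2)*(c - 1)*(c + 2)*(c - 5)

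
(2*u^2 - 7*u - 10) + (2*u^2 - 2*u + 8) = 4*u^2 - 9*u - 2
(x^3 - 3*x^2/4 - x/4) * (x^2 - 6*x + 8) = x^5 - 27*x^4/4 + 49*x^3/4 - 9*x^2/2 - 2*x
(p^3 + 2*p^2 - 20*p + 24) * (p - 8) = p^4 - 6*p^3 - 36*p^2 + 184*p - 192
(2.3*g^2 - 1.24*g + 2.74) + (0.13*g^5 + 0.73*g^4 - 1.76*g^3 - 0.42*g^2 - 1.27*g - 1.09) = 0.13*g^5 + 0.73*g^4 - 1.76*g^3 + 1.88*g^2 - 2.51*g + 1.65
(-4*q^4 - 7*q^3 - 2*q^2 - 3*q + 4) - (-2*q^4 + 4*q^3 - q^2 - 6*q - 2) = -2*q^4 - 11*q^3 - q^2 + 3*q + 6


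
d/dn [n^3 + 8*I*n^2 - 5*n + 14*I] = 3*n^2 + 16*I*n - 5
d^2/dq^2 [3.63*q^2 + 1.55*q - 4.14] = 7.26000000000000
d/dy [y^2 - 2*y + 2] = 2*y - 2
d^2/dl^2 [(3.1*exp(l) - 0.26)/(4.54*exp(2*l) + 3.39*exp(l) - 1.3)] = (63.89596*exp(4*l) - 69.146924*exp(3*l) + 97.772532*exp(2*l) + 4.535674*exp(l) + 4.09318)*exp(l)/(93.576664*exp(6*l) + 209.619972*exp(5*l) + 76.137162*exp(4*l) - 81.088461*exp(3*l) - 21.80139*exp(2*l) + 17.1873*exp(l) - 2.197)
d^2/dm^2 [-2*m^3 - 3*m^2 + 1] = -12*m - 6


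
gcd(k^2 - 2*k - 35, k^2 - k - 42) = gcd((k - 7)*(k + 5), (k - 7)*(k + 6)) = k - 7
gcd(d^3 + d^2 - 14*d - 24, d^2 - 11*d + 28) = d - 4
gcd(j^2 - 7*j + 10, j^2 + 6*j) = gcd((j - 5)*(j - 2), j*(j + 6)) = 1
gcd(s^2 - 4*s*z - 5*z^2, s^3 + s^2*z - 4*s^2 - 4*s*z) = s + z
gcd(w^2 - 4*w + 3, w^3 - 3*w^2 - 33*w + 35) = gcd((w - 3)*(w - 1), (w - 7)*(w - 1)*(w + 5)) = w - 1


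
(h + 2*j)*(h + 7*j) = h^2 + 9*h*j + 14*j^2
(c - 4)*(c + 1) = c^2 - 3*c - 4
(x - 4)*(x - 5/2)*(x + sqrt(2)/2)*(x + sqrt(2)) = x^4 - 13*x^3/2 + 3*sqrt(2)*x^3/2 - 39*sqrt(2)*x^2/4 + 11*x^2 - 13*x/2 + 15*sqrt(2)*x + 10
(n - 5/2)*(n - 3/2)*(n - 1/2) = n^3 - 9*n^2/2 + 23*n/4 - 15/8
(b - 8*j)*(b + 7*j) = b^2 - b*j - 56*j^2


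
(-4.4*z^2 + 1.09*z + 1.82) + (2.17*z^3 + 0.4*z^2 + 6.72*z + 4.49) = 2.17*z^3 - 4.0*z^2 + 7.81*z + 6.31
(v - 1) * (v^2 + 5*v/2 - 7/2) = v^3 + 3*v^2/2 - 6*v + 7/2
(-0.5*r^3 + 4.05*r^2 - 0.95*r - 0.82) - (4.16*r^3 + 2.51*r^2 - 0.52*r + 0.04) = -4.66*r^3 + 1.54*r^2 - 0.43*r - 0.86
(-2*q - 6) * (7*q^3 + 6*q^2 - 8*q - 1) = -14*q^4 - 54*q^3 - 20*q^2 + 50*q + 6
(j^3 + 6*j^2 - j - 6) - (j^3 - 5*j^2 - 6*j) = 11*j^2 + 5*j - 6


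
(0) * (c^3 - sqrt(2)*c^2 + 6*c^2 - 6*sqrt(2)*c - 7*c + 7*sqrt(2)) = 0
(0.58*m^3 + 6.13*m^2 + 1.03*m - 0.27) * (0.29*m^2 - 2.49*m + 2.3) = 0.1682*m^5 + 0.3335*m^4 - 13.631*m^3 + 11.456*m^2 + 3.0413*m - 0.621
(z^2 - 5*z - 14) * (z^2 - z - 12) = z^4 - 6*z^3 - 21*z^2 + 74*z + 168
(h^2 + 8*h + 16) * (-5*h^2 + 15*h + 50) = -5*h^4 - 25*h^3 + 90*h^2 + 640*h + 800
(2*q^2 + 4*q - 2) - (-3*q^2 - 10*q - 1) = 5*q^2 + 14*q - 1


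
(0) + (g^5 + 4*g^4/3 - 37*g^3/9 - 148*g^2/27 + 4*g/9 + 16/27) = g^5 + 4*g^4/3 - 37*g^3/9 - 148*g^2/27 + 4*g/9 + 16/27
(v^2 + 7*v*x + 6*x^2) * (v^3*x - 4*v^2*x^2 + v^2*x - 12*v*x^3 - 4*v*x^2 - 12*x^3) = v^5*x + 3*v^4*x^2 + v^4*x - 34*v^3*x^3 + 3*v^3*x^2 - 108*v^2*x^4 - 34*v^2*x^3 - 72*v*x^5 - 108*v*x^4 - 72*x^5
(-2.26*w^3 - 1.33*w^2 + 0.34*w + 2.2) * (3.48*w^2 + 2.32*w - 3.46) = -7.8648*w^5 - 9.8716*w^4 + 5.9172*w^3 + 13.0466*w^2 + 3.9276*w - 7.612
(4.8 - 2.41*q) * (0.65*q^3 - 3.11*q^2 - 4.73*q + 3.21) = -1.5665*q^4 + 10.6151*q^3 - 3.5287*q^2 - 30.4401*q + 15.408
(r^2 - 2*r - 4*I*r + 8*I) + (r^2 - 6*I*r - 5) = 2*r^2 - 2*r - 10*I*r - 5 + 8*I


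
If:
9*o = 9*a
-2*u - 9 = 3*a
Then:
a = -2*u/3 - 3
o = -2*u/3 - 3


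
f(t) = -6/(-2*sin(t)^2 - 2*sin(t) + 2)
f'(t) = -6*(4*sin(t)*cos(t) + 2*cos(t))/(-2*sin(t)^2 - 2*sin(t) + 2)^2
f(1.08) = 4.55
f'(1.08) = -8.98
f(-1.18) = -2.80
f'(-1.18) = 0.85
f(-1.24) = -2.85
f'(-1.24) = 0.79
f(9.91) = -2.40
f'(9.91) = 0.11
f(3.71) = -2.40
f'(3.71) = -0.12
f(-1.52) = -3.00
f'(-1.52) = 0.15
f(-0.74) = -2.46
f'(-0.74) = 0.52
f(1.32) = 3.31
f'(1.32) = -2.66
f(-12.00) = -17.09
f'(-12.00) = -170.37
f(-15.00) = -2.44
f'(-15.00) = -0.45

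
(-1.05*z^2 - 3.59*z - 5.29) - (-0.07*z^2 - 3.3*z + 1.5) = -0.98*z^2 - 0.29*z - 6.79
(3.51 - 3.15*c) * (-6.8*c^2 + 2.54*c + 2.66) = 21.42*c^3 - 31.869*c^2 + 0.5364*c + 9.3366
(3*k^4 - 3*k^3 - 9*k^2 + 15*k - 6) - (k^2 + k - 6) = 3*k^4 - 3*k^3 - 10*k^2 + 14*k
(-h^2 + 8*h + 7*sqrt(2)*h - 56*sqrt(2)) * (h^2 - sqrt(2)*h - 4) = -h^4 + 8*h^3 + 8*sqrt(2)*h^3 - 64*sqrt(2)*h^2 - 10*h^2 - 28*sqrt(2)*h + 80*h + 224*sqrt(2)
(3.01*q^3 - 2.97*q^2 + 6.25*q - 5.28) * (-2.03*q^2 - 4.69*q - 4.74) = -6.1103*q^5 - 8.0878*q^4 - 13.0256*q^3 - 4.5163*q^2 - 4.8618*q + 25.0272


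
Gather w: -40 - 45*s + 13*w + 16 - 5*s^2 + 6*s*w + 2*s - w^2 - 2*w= -5*s^2 - 43*s - w^2 + w*(6*s + 11) - 24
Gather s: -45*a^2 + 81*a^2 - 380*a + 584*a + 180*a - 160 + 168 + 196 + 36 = 36*a^2 + 384*a + 240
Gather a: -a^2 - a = -a^2 - a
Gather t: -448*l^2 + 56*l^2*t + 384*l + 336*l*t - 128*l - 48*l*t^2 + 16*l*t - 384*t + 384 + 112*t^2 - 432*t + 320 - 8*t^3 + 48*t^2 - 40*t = -448*l^2 + 256*l - 8*t^3 + t^2*(160 - 48*l) + t*(56*l^2 + 352*l - 856) + 704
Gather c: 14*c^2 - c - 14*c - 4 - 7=14*c^2 - 15*c - 11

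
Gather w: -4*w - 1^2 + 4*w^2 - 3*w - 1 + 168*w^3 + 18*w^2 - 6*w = 168*w^3 + 22*w^2 - 13*w - 2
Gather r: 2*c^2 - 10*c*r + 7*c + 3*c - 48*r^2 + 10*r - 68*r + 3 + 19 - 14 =2*c^2 + 10*c - 48*r^2 + r*(-10*c - 58) + 8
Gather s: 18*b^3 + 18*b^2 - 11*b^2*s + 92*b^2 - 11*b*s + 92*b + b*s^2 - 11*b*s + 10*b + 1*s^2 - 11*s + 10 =18*b^3 + 110*b^2 + 102*b + s^2*(b + 1) + s*(-11*b^2 - 22*b - 11) + 10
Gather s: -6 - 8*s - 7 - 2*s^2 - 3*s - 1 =-2*s^2 - 11*s - 14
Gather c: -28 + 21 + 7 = 0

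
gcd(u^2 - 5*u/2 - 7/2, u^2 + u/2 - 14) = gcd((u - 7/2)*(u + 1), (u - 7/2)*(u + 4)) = u - 7/2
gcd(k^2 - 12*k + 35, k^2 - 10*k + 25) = k - 5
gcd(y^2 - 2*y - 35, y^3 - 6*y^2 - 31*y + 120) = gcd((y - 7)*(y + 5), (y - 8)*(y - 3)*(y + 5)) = y + 5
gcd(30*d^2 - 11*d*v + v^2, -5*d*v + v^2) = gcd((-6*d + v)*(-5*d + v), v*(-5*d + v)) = -5*d + v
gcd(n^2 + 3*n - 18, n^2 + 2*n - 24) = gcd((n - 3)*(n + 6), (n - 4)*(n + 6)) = n + 6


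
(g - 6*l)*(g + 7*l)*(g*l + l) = g^3*l + g^2*l^2 + g^2*l - 42*g*l^3 + g*l^2 - 42*l^3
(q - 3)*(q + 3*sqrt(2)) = q^2 - 3*q + 3*sqrt(2)*q - 9*sqrt(2)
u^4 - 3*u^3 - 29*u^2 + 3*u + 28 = (u - 7)*(u - 1)*(u + 1)*(u + 4)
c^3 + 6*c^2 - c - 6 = (c - 1)*(c + 1)*(c + 6)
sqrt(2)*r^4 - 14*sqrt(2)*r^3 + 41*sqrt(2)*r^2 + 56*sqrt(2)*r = r*(r - 8)*(r - 7)*(sqrt(2)*r + sqrt(2))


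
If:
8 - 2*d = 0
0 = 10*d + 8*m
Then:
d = 4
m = -5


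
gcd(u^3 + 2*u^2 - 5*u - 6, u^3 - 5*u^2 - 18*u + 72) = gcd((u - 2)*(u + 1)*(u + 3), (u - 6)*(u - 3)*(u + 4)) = 1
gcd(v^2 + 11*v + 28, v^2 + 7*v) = v + 7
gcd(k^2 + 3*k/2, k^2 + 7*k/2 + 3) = k + 3/2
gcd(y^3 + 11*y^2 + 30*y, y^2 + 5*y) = y^2 + 5*y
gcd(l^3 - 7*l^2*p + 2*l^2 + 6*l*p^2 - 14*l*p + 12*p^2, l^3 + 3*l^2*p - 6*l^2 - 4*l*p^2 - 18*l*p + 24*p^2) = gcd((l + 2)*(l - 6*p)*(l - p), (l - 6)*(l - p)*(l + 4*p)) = -l + p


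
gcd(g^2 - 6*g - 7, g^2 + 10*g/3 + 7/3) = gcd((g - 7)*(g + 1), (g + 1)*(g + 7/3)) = g + 1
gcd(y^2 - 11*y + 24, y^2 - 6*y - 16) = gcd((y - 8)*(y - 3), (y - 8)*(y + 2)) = y - 8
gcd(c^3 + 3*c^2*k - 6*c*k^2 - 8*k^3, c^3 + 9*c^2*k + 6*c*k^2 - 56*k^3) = c^2 + 2*c*k - 8*k^2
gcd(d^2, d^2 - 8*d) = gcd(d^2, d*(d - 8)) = d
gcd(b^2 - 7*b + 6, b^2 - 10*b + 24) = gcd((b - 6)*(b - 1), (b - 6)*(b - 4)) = b - 6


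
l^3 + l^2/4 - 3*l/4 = l*(l - 3/4)*(l + 1)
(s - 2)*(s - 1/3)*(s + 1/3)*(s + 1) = s^4 - s^3 - 19*s^2/9 + s/9 + 2/9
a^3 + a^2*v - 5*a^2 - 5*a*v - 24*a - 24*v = (a - 8)*(a + 3)*(a + v)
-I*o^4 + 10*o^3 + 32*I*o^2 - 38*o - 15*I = (o + I)*(o + 3*I)*(o + 5*I)*(-I*o + 1)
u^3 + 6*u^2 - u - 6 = (u - 1)*(u + 1)*(u + 6)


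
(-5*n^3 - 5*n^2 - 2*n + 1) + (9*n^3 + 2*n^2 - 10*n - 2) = 4*n^3 - 3*n^2 - 12*n - 1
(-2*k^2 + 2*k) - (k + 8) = -2*k^2 + k - 8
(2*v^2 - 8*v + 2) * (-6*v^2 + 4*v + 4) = -12*v^4 + 56*v^3 - 36*v^2 - 24*v + 8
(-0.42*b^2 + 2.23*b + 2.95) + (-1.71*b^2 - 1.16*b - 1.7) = -2.13*b^2 + 1.07*b + 1.25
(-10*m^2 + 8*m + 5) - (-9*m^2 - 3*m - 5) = -m^2 + 11*m + 10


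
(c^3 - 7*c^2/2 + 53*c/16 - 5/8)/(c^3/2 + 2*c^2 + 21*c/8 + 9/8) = (16*c^3 - 56*c^2 + 53*c - 10)/(2*(4*c^3 + 16*c^2 + 21*c + 9))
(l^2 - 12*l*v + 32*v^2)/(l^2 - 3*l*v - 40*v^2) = (l - 4*v)/(l + 5*v)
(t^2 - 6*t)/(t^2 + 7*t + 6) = t*(t - 6)/(t^2 + 7*t + 6)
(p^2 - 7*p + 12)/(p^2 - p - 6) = (p - 4)/(p + 2)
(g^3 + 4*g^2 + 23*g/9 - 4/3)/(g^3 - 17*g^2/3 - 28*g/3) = (g^2 + 8*g/3 - 1)/(g*(g - 7))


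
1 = 1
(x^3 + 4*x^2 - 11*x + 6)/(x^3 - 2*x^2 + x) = (x + 6)/x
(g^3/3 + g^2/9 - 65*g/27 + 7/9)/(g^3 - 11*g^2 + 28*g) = (9*g^3 + 3*g^2 - 65*g + 21)/(27*g*(g^2 - 11*g + 28))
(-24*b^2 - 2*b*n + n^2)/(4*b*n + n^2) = (-6*b + n)/n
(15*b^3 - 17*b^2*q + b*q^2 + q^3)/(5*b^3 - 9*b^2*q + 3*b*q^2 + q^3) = (-3*b + q)/(-b + q)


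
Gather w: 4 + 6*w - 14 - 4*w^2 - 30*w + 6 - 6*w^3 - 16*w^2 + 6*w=-6*w^3 - 20*w^2 - 18*w - 4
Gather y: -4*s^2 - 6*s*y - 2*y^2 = -4*s^2 - 6*s*y - 2*y^2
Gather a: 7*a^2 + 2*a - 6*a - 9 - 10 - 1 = 7*a^2 - 4*a - 20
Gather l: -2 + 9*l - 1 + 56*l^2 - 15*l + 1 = 56*l^2 - 6*l - 2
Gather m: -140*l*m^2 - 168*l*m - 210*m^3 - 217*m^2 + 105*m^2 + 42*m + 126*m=-210*m^3 + m^2*(-140*l - 112) + m*(168 - 168*l)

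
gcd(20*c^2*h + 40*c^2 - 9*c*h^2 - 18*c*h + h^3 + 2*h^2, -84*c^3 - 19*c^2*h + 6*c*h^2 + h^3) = 4*c - h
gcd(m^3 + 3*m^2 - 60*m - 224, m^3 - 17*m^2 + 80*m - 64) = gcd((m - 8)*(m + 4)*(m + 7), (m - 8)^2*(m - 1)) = m - 8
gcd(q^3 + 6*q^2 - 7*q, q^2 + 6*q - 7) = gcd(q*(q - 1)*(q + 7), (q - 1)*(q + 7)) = q^2 + 6*q - 7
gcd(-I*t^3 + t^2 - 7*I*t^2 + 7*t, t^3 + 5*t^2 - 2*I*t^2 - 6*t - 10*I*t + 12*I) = 1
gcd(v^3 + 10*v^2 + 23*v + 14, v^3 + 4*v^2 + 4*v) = v + 2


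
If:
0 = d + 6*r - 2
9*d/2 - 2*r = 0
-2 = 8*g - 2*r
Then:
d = 4/29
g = -5/29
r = 9/29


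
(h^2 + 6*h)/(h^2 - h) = (h + 6)/(h - 1)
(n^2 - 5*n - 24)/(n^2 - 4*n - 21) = (n - 8)/(n - 7)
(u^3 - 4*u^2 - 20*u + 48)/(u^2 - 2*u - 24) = u - 2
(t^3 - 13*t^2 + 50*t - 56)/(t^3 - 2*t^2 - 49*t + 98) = (t - 4)/(t + 7)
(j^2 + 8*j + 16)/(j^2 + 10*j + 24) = (j + 4)/(j + 6)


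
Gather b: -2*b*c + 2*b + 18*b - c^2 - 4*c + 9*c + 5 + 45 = b*(20 - 2*c) - c^2 + 5*c + 50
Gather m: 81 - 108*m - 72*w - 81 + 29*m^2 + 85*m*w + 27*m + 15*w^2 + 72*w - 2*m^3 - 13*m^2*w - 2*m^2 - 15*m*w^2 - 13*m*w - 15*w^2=-2*m^3 + m^2*(27 - 13*w) + m*(-15*w^2 + 72*w - 81)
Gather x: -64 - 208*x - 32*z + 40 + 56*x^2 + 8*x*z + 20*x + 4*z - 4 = 56*x^2 + x*(8*z - 188) - 28*z - 28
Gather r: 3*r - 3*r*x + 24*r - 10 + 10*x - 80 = r*(27 - 3*x) + 10*x - 90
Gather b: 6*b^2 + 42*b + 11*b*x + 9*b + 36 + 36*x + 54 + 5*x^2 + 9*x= 6*b^2 + b*(11*x + 51) + 5*x^2 + 45*x + 90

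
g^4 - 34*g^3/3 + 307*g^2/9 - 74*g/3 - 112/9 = (g - 7)*(g - 8/3)*(g - 2)*(g + 1/3)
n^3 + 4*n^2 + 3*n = n*(n + 1)*(n + 3)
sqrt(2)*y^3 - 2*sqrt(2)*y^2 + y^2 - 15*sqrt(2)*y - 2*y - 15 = (y - 5)*(y + 3)*(sqrt(2)*y + 1)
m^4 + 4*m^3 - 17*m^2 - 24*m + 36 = (m - 3)*(m - 1)*(m + 2)*(m + 6)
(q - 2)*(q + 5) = q^2 + 3*q - 10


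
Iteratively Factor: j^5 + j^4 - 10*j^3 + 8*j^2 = (j - 1)*(j^4 + 2*j^3 - 8*j^2) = j*(j - 1)*(j^3 + 2*j^2 - 8*j) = j*(j - 1)*(j + 4)*(j^2 - 2*j) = j^2*(j - 1)*(j + 4)*(j - 2)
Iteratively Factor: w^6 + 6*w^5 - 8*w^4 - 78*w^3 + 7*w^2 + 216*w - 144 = (w - 1)*(w^5 + 7*w^4 - w^3 - 79*w^2 - 72*w + 144) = (w - 3)*(w - 1)*(w^4 + 10*w^3 + 29*w^2 + 8*w - 48) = (w - 3)*(w - 1)*(w + 4)*(w^3 + 6*w^2 + 5*w - 12) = (w - 3)*(w - 1)^2*(w + 4)*(w^2 + 7*w + 12) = (w - 3)*(w - 1)^2*(w + 3)*(w + 4)*(w + 4)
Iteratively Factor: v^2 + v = (v)*(v + 1)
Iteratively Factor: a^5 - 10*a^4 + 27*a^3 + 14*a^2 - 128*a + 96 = (a - 3)*(a^4 - 7*a^3 + 6*a^2 + 32*a - 32) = (a - 3)*(a - 1)*(a^3 - 6*a^2 + 32) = (a - 4)*(a - 3)*(a - 1)*(a^2 - 2*a - 8) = (a - 4)*(a - 3)*(a - 1)*(a + 2)*(a - 4)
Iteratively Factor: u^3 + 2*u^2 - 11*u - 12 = (u + 4)*(u^2 - 2*u - 3) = (u + 1)*(u + 4)*(u - 3)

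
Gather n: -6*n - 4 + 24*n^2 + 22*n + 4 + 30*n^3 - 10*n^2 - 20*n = 30*n^3 + 14*n^2 - 4*n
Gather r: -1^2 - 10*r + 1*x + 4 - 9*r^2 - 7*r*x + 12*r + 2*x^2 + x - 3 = -9*r^2 + r*(2 - 7*x) + 2*x^2 + 2*x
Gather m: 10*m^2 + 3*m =10*m^2 + 3*m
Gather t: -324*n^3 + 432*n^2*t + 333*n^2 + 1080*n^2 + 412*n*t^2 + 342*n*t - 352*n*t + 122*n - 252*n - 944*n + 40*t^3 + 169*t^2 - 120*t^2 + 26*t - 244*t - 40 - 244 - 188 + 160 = -324*n^3 + 1413*n^2 - 1074*n + 40*t^3 + t^2*(412*n + 49) + t*(432*n^2 - 10*n - 218) - 312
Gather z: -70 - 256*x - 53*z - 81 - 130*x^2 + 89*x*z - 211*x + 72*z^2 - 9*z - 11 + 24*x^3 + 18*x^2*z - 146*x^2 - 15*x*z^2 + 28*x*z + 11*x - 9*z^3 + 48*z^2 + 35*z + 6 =24*x^3 - 276*x^2 - 456*x - 9*z^3 + z^2*(120 - 15*x) + z*(18*x^2 + 117*x - 27) - 156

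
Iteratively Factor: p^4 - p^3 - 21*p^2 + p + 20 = (p + 4)*(p^3 - 5*p^2 - p + 5) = (p - 1)*(p + 4)*(p^2 - 4*p - 5) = (p - 1)*(p + 1)*(p + 4)*(p - 5)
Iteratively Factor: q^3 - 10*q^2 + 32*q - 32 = (q - 4)*(q^2 - 6*q + 8) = (q - 4)*(q - 2)*(q - 4)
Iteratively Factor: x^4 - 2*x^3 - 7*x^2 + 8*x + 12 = (x + 2)*(x^3 - 4*x^2 + x + 6) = (x + 1)*(x + 2)*(x^2 - 5*x + 6) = (x - 3)*(x + 1)*(x + 2)*(x - 2)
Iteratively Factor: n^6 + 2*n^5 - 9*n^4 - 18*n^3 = (n - 3)*(n^5 + 5*n^4 + 6*n^3) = n*(n - 3)*(n^4 + 5*n^3 + 6*n^2) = n*(n - 3)*(n + 2)*(n^3 + 3*n^2) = n^2*(n - 3)*(n + 2)*(n^2 + 3*n) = n^2*(n - 3)*(n + 2)*(n + 3)*(n)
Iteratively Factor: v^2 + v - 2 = (v + 2)*(v - 1)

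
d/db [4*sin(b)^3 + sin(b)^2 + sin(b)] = (12*sin(b)^2 + 2*sin(b) + 1)*cos(b)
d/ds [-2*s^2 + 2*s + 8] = 2 - 4*s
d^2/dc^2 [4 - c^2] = -2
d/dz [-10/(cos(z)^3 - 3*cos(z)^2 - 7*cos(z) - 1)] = 10*(-3*cos(z)^2 + 6*cos(z) + 7)*sin(z)/(-cos(z)^3 + 3*cos(z)^2 + 7*cos(z) + 1)^2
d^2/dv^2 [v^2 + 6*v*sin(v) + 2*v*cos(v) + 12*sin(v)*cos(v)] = -6*v*sin(v) - 2*v*cos(v) - 4*sin(v) - 24*sin(2*v) + 12*cos(v) + 2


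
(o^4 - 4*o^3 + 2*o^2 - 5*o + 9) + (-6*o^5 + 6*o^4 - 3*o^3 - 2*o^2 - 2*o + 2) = -6*o^5 + 7*o^4 - 7*o^3 - 7*o + 11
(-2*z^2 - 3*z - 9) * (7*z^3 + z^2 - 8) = -14*z^5 - 23*z^4 - 66*z^3 + 7*z^2 + 24*z + 72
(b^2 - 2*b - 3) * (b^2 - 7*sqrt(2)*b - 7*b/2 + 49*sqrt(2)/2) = b^4 - 7*sqrt(2)*b^3 - 11*b^3/2 + 4*b^2 + 77*sqrt(2)*b^2/2 - 28*sqrt(2)*b + 21*b/2 - 147*sqrt(2)/2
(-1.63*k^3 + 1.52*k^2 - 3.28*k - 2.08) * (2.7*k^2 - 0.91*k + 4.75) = -4.401*k^5 + 5.5873*k^4 - 17.9817*k^3 + 4.5888*k^2 - 13.6872*k - 9.88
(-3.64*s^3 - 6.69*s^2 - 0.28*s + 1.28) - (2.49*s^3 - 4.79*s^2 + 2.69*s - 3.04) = -6.13*s^3 - 1.9*s^2 - 2.97*s + 4.32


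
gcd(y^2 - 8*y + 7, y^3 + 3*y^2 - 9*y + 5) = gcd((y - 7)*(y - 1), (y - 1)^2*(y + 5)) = y - 1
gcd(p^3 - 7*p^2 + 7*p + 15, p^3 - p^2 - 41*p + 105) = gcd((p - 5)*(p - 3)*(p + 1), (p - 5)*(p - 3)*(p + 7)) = p^2 - 8*p + 15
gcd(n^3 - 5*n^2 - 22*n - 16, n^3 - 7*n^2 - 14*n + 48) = n - 8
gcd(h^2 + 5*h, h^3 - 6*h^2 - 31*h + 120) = h + 5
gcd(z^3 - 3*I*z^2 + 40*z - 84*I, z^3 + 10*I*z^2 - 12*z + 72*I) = z^2 + 4*I*z + 12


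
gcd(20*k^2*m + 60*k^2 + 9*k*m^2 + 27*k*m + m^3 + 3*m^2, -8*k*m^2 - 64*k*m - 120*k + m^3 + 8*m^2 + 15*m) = m + 3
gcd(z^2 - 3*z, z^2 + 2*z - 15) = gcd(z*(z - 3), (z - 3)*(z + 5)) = z - 3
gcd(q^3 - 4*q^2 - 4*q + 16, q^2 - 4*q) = q - 4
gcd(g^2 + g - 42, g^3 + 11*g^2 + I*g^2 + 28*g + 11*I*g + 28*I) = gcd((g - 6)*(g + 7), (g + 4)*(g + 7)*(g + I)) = g + 7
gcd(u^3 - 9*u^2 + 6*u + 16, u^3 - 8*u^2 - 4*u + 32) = u^2 - 10*u + 16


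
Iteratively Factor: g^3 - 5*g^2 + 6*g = (g)*(g^2 - 5*g + 6) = g*(g - 3)*(g - 2)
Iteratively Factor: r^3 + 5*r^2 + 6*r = (r + 3)*(r^2 + 2*r) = (r + 2)*(r + 3)*(r)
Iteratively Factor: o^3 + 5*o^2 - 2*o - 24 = (o + 4)*(o^2 + o - 6) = (o - 2)*(o + 4)*(o + 3)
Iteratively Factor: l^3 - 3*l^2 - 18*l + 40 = (l - 5)*(l^2 + 2*l - 8) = (l - 5)*(l + 4)*(l - 2)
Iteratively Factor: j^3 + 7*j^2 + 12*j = (j + 3)*(j^2 + 4*j) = j*(j + 3)*(j + 4)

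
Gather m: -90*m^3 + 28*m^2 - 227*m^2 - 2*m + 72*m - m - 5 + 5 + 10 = -90*m^3 - 199*m^2 + 69*m + 10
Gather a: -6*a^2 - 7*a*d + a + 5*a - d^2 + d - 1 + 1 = -6*a^2 + a*(6 - 7*d) - d^2 + d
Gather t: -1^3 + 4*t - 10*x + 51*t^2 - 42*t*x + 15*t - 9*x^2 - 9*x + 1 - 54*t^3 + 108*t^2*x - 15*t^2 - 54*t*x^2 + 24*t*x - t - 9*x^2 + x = -54*t^3 + t^2*(108*x + 36) + t*(-54*x^2 - 18*x + 18) - 18*x^2 - 18*x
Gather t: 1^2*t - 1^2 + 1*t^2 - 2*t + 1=t^2 - t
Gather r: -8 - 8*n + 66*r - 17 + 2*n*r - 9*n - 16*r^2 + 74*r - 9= -17*n - 16*r^2 + r*(2*n + 140) - 34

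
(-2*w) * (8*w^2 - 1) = -16*w^3 + 2*w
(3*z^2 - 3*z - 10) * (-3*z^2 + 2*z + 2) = -9*z^4 + 15*z^3 + 30*z^2 - 26*z - 20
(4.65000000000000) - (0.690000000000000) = 3.96000000000000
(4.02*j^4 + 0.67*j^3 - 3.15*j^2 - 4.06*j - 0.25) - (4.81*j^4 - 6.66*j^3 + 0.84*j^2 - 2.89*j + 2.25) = -0.79*j^4 + 7.33*j^3 - 3.99*j^2 - 1.17*j - 2.5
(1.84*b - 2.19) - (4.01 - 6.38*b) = 8.22*b - 6.2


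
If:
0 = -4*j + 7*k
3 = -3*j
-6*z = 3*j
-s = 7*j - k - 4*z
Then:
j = -1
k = -4/7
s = 59/7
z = 1/2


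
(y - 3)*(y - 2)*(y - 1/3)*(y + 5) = y^4 - y^3/3 - 19*y^2 + 109*y/3 - 10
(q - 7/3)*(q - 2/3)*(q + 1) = q^3 - 2*q^2 - 13*q/9 + 14/9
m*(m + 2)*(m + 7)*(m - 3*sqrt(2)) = m^4 - 3*sqrt(2)*m^3 + 9*m^3 - 27*sqrt(2)*m^2 + 14*m^2 - 42*sqrt(2)*m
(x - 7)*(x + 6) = x^2 - x - 42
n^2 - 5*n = n*(n - 5)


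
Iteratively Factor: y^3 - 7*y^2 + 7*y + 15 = (y - 3)*(y^2 - 4*y - 5) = (y - 5)*(y - 3)*(y + 1)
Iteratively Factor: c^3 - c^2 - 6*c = (c + 2)*(c^2 - 3*c) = c*(c + 2)*(c - 3)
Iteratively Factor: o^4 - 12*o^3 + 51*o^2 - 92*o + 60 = (o - 5)*(o^3 - 7*o^2 + 16*o - 12) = (o - 5)*(o - 3)*(o^2 - 4*o + 4) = (o - 5)*(o - 3)*(o - 2)*(o - 2)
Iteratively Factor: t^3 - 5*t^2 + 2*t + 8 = (t - 4)*(t^2 - t - 2) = (t - 4)*(t - 2)*(t + 1)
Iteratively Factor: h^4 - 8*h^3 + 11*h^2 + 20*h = (h - 4)*(h^3 - 4*h^2 - 5*h) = h*(h - 4)*(h^2 - 4*h - 5) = h*(h - 4)*(h + 1)*(h - 5)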